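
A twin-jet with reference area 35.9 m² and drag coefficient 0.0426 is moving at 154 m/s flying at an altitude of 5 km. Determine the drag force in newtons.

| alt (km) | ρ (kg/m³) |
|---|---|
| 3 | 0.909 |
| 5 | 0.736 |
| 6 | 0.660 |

D = 13300 N

At 5 km, from the table: ρ = 0.736 kg/m³.
D = ½ρv²S·CD = ½ × 0.736 × 154² × 35.9 × 0.0426 = 13300 N ≈ 13.3 kN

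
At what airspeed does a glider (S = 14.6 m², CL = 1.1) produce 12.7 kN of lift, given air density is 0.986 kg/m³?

v = 40.1 m/s

L = ½ρv²S·CL ⇒ v = √(2L/(ρ·S·CL))
v = √(2 × 12700 / (0.986 × 14.6 × 1.1)) = √1604 = 40.1 m/s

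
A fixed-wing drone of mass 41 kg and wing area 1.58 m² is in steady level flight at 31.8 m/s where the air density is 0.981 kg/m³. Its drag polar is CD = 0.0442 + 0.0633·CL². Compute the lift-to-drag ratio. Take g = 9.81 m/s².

In steady level flight, lift balances weight: W = mg = 41 × 9.81 = 402.21 N.
q = ½ρv² = ½ × 0.981 × 31.8² = 496 Pa.
CL = 2W/(ρv²S) = 2×402.21/(0.981×31.8²×1.58) = 0.5132.
CD = 0.0442 + 0.0633 × 0.5132² = 0.06087.
L/D = CL/CD = 0.5132 / 0.06087 = 8.43

L/D = 8.43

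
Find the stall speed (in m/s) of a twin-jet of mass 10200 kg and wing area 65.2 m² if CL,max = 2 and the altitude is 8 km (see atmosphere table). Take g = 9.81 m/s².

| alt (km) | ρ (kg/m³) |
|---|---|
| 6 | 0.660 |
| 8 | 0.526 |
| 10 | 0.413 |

At 8 km, from the table: ρ = 0.526 kg/m³.
Stall occurs when L = W at CL,max. W = mg = 10200 × 9.81 = 1.001×10^5 N.
V_stall = √(2W/(ρ·S·CL,max)) = √(2 × 1.001×10^5 / (0.526 × 65.2 × 2))
V_stall = √2918 = 54 m/s

V_stall = 54 m/s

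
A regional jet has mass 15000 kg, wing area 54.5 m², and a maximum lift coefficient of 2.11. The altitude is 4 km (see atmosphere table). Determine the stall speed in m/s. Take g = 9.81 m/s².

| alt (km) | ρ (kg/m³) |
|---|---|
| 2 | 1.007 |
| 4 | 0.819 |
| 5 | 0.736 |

V_stall = 55.9 m/s

At 4 km, from the table: ρ = 0.819 kg/m³.
Stall occurs when L = W at CL,max. W = mg = 15000 × 9.81 = 1.472×10^5 N.
V_stall = √(2W/(ρ·S·CL,max)) = √(2 × 1.472×10^5 / (0.819 × 54.5 × 2.11))
V_stall = √3125 = 55.9 m/s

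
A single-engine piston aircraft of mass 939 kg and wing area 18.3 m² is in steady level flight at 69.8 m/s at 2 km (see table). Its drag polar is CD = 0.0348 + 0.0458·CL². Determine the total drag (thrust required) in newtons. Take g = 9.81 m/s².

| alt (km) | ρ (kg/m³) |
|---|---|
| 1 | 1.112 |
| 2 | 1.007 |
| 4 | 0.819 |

D = 1650 N

At 2 km, from the table: ρ = 1.007 kg/m³.
Level flight ⇒ L = W = m·g = 939 × 9.81 = 9211.6 N.
q = ½ρv² = ½ × 1.007 × 69.8² = 2453 Pa.
Required CL = L/(qS) = 9211.6/(2453·18.3) = 0.2052.
CD = 0.0348 + 0.0458 × 0.2052² = 0.03673.
D = q·S·CD = 2453 × 18.3 × 0.03673 = 1649 N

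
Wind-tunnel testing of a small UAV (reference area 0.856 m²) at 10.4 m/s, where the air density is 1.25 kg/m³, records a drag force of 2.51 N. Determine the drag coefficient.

From D = ½ρv²S·CD, rearranging gives CD = 2D/(ρv²S).
CD = 2 × 2.51 / (1.25 × 10.4² × 0.856) = 0.0434

CD = 0.0434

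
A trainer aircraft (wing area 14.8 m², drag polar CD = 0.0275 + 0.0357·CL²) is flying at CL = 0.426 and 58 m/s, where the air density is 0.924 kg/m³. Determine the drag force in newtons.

CD = 0.0275 + 0.0357 × 0.426² = 0.03398
D = ½ρv²S·CD = ½ × 0.924 × 58² × 14.8 × 0.03398 = 782 N

D = 782 N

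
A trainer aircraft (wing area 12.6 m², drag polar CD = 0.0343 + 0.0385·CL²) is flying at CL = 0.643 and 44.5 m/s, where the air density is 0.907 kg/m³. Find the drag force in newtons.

D = 568 N

CD = 0.0343 + 0.0385 × 0.643² = 0.05022
D = ½ρv²S·CD = ½ × 0.907 × 44.5² × 12.6 × 0.05022 = 568 N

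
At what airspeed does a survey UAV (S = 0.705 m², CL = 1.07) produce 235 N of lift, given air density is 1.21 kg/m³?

L = ½ρv²S·CL ⇒ v = √(2L/(ρ·S·CL))
v = √(2 × 235 / (1.21 × 0.705 × 1.07)) = √514.9 = 22.7 m/s

v = 22.7 m/s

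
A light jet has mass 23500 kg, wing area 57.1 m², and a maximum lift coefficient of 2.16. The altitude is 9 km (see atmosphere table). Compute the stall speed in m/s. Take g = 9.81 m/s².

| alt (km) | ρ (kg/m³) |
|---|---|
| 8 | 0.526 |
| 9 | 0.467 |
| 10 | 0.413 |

V_stall = 89.5 m/s

At 9 km, from the table: ρ = 0.467 kg/m³.
Stall occurs when L = W at CL,max. W = mg = 23500 × 9.81 = 2.305×10^5 N.
V_stall = √(2W/(ρ·S·CL,max)) = √(2 × 2.305×10^5 / (0.467 × 57.1 × 2.16))
V_stall = √8005 = 89.5 m/s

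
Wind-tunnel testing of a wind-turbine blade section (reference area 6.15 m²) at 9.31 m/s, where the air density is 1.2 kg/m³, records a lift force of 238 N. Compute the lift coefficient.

From L = ½ρv²S·CL, rearranging gives CL = 2L/(ρv²S).
CL = 2 × 238 / (1.2 × 9.31² × 6.15) = 0.744

CL = 0.744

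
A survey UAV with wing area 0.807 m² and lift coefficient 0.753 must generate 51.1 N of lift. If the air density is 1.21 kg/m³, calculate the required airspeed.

L = ½ρv²S·CL ⇒ v = √(2L/(ρ·S·CL))
v = √(2 × 51.1 / (1.21 × 0.807 × 0.753)) = √139 = 11.8 m/s

v = 11.8 m/s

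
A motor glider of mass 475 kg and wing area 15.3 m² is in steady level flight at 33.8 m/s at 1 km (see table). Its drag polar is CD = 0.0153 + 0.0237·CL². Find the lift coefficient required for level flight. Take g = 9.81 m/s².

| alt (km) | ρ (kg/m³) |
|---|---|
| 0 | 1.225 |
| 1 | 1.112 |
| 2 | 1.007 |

At 1 km, from the table: ρ = 1.112 kg/m³.
In steady level flight, lift balances weight: W = mg = 475 × 9.81 = 4659.8 N.
q = ½ρv² = ½ × 1.112 × 33.8² = 635.2 Pa.
CL = W/(q·S) = 4659.8 / (635.2 × 15.3) = 0.4795.

CL = 0.479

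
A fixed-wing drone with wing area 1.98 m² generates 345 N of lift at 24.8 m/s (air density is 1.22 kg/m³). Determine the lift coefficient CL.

CL = 0.464

From L = ½ρv²S·CL, rearranging gives CL = 2L/(ρv²S).
CL = 2 × 345 / (1.22 × 24.8² × 1.98) = 0.464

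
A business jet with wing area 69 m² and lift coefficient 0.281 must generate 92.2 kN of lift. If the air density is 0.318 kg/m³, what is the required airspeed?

L = ½ρv²S·CL ⇒ v = √(2L/(ρ·S·CL))
v = √(2 × 92200 / (0.318 × 69 × 0.281)) = √29910 = 173 m/s

v = 173 m/s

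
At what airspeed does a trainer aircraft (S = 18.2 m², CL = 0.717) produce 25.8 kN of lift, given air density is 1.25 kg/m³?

L = ½ρv²S·CL ⇒ v = √(2L/(ρ·S·CL))
v = √(2 × 25800 / (1.25 × 18.2 × 0.717)) = √3163 = 56.2 m/s

v = 56.2 m/s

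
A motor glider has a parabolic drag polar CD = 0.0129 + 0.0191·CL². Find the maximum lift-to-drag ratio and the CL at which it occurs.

(L/D)max = 31.9, at CL = 0.822

For CD = CD0 + K·CL², (L/D)max occurs at CL* = √(CD0/K) and equals 1/(2√(K·CD0)).
(L/D)max = 1/(2√(0.0191 × 0.0129)) = 1/(2 × 0.0157) = 31.9
CL* = √(0.0129/0.0191) = 0.822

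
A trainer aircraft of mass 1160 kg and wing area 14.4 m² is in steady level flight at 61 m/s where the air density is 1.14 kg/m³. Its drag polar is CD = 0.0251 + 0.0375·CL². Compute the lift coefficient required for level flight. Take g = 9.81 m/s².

Level flight ⇒ L = W = m·g = 1160 × 9.81 = 11380 N.
Dynamic pressure q = 0.5 × 1.14 × 61² = 2121 Pa.
CL = W/(q·S) = 11380 / (2121 × 14.4) = 0.3726.

CL = 0.373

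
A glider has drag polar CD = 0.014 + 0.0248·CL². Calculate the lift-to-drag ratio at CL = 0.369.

CD = 0.014 + 0.0248 × 0.369² = 0.01738
L/D = CL/CD = 0.369 / 0.01738 = 21.2

L/D = 21.2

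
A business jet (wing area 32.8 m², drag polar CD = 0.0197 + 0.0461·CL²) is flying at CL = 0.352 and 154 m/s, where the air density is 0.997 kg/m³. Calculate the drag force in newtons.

CD = 0.0197 + 0.0461 × 0.352² = 0.02541
D = ½ρv²S·CD = ½ × 0.997 × 154² × 32.8 × 0.02541 = 9850 N

D = 9850 N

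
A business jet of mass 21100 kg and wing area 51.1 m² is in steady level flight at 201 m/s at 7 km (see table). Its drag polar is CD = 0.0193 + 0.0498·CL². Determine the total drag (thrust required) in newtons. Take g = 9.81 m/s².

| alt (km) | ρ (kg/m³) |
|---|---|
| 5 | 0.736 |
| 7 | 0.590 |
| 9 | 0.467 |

D = 15300 N

At 7 km, from the table: ρ = 0.590 kg/m³.
In steady level flight, lift balances weight: W = mg = 21100 × 9.81 = 2.0699×10^5 N.
q = ½ρv² = ½ × 0.59 × 201² = 11920 Pa.
CL = 2W/(ρv²S) = 2×2.0699×10^5/(0.59×201²×51.1) = 0.3399.
CD = 0.0193 + 0.0498 × 0.3399² = 0.02505.
D = q·S·CD = 11920 × 51.1 × 0.02505 = 15260 N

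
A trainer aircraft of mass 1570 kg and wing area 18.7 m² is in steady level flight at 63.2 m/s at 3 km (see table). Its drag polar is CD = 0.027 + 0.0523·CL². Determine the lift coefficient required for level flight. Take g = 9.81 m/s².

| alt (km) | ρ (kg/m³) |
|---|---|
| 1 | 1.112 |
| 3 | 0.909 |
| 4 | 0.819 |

CL = 0.454

At 3 km, from the table: ρ = 0.909 kg/m³.
Level flight ⇒ L = W = m·g = 1570 × 9.81 = 15402 N.
q = ½ρv² = ½ × 0.909 × 63.2² = 1815 Pa.
CL = 2W/(ρv²S) = 2×15402/(0.909×63.2²×18.7) = 0.4537.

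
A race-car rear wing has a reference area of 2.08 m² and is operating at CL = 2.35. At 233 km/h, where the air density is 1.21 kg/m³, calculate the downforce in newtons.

L = 12400 N

Convert speed: v = 233 km/h ÷ 3.6 = 64.72 m/s.
L = ½ρv²S·CL = ½ × 1.21 × 64.72² × 2.08 × 2.35 = 12400 N ≈ 12.4 kN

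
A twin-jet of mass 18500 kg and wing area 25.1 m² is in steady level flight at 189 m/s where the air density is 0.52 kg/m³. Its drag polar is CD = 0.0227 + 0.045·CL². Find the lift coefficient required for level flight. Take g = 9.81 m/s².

Level flight ⇒ L = W = m·g = 18500 × 9.81 = 1.8148×10^5 N.
Dynamic pressure q = 0.5 × 0.52 × 189² = 9287 Pa.
CL = W/(q·S) = 1.8148×10^5 / (9287 × 25.1) = 0.7785.

CL = 0.779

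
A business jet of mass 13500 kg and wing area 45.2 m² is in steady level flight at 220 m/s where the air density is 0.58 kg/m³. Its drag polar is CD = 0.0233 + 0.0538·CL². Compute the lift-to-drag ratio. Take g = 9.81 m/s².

Level flight ⇒ L = W = m·g = 13500 × 9.81 = 1.3244×10^5 N.
Dynamic pressure q = 0.5 × 0.58 × 220² = 14040 Pa.
CL = 2W/(ρv²S) = 2×1.3244×10^5/(0.58×220²×45.2) = 0.2087.
CD = 0.0233 + 0.0538 × 0.2087² = 0.02564.
L/D = CL/CD = 0.2087 / 0.02564 = 8.14

L/D = 8.14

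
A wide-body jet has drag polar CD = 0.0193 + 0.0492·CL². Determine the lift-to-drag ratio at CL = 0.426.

CD = 0.0193 + 0.0492 × 0.426² = 0.02823
L/D = CL/CD = 0.426 / 0.02823 = 15.1

L/D = 15.1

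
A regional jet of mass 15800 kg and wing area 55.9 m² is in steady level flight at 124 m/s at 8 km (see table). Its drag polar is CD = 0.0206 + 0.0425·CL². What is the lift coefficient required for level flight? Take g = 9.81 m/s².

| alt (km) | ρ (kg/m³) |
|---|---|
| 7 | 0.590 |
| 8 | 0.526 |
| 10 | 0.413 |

CL = 0.686

At 8 km, from the table: ρ = 0.526 kg/m³.
Level flight ⇒ L = W = m·g = 15800 × 9.81 = 1.55×10^5 N.
Dynamic pressure q = 0.5 × 0.526 × 124² = 4044 Pa.
CL = W/(q·S) = 1.55×10^5 / (4044 × 55.9) = 0.6857.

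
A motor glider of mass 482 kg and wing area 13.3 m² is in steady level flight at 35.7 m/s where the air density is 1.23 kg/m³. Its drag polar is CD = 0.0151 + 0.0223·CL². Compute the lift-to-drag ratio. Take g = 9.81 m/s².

L/D = 23

Weight W = mg = 482 × 9.81 = 4728.4 N; in level flight L = W.
q = ½ρv² = ½ × 1.23 × 35.7² = 783.8 Pa.
CL = 2W/(ρv²S) = 2×4728.4/(1.23×35.7²×13.3) = 0.4536.
CD = 0.0151 + 0.0223 × 0.4536² = 0.01969.
L/D = CL/CD = 0.4536 / 0.01969 = 23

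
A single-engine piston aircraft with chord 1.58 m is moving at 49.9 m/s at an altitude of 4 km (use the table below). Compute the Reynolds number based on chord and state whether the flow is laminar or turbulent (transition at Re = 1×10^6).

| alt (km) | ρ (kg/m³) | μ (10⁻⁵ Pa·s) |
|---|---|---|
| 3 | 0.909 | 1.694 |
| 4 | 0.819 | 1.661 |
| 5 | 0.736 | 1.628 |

Re = 3.89×10^6 (turbulent)

At 4 km, from the table: ρ = 0.819 kg/m³, μ = 1.661×10⁻⁵ Pa·s.
Re = ρ·v·c/μ = 0.819 × 49.9 × 1.58 / (1.661×10⁻⁵) = 3.89×10^6
Since 3.89×10^6 > 1×10^6, the flow is turbulent.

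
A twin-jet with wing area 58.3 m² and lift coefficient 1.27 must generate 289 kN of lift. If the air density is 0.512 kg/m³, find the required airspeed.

v = 123 m/s

L = ½ρv²S·CL ⇒ v = √(2L/(ρ·S·CL))
v = √(2 × 2.89×10^5 / (0.512 × 58.3 × 1.27)) = √15250 = 123 m/s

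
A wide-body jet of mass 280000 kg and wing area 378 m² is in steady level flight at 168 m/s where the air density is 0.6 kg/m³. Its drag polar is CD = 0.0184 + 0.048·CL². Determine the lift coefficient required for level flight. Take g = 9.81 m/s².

CL = 0.858

Weight W = mg = 280000 × 9.81 = 2.7468×10^6 N; in level flight L = W.
Dynamic pressure q = 0.5 × 0.6 × 168² = 8467 Pa.
Required CL = L/(qS) = 2.7468×10^6/(8467·378) = 0.8582.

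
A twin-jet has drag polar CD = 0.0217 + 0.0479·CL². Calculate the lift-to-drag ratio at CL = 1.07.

L/D = 14

CD = 0.0217 + 0.0479 × 1.07² = 0.07654
L/D = CL/CD = 1.07 / 0.07654 = 14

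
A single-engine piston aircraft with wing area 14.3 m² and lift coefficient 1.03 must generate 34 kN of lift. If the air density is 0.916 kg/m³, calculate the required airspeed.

v = 71 m/s

L = ½ρv²S·CL ⇒ v = √(2L/(ρ·S·CL))
v = √(2 × 34000 / (0.916 × 14.3 × 1.03)) = √5040 = 71 m/s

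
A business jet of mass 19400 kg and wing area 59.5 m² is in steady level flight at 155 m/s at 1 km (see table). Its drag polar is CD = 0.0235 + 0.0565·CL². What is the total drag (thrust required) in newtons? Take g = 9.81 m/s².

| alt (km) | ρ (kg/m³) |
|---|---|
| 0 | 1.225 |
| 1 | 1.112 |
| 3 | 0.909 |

D = 21300 N

At 1 km, from the table: ρ = 1.112 kg/m³.
Weight W = mg = 19400 × 9.81 = 1.9031×10^5 N; in level flight L = W.
Dynamic pressure q = 0.5 × 1.112 × 155² = 13360 Pa.
CL = W/(q·S) = 1.9031×10^5 / (13360 × 59.5) = 0.2395.
CD = 0.0235 + 0.0565 × 0.2395² = 0.02674.
D = q·S·CD = 13360 × 59.5 × 0.02674 = 21250 N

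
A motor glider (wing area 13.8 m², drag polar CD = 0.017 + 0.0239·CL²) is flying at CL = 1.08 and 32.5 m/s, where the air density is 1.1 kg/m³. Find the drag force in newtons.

CD = 0.017 + 0.0239 × 1.08² = 0.04488
D = ½ρv²S·CD = ½ × 1.1 × 32.5² × 13.8 × 0.04488 = 360 N

D = 360 N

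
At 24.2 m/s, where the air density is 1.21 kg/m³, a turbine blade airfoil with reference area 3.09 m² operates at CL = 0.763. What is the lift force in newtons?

L = 835 N

L = ½ρv²S·CL = ½ × 1.21 × 24.2² × 3.09 × 0.763 = 835 N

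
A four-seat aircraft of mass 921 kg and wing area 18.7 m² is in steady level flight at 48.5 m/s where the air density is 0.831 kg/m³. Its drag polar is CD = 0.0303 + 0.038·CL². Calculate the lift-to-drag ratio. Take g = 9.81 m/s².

In steady level flight, lift balances weight: W = mg = 921 × 9.81 = 9035 N.
q = ½ρv² = ½ × 0.831 × 48.5² = 977.4 Pa.
CL = 2W/(ρv²S) = 2×9035/(0.831×48.5²×18.7) = 0.4943.
CD = 0.0303 + 0.038 × 0.4943² = 0.03959.
L/D = CL/CD = 0.4943 / 0.03959 = 12.5

L/D = 12.5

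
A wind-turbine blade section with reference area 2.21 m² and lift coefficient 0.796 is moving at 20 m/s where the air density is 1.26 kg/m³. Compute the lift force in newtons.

Dynamic pressure q = ½ρv² = ½ × 1.26 × 20² = 252 Pa.
L = q·S·CL = 252 × 2.21 × 0.796 = 443 N

L = 443 N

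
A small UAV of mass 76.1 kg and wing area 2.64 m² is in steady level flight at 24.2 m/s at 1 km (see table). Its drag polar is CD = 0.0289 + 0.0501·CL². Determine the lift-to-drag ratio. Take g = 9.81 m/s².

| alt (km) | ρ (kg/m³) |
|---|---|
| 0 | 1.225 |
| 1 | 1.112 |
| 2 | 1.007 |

At 1 km, from the table: ρ = 1.112 kg/m³.
Weight W = mg = 76.1 × 9.81 = 746.54 N; in level flight L = W.
q = ½ρv² = ½ × 1.112 × 24.2² = 325.6 Pa.
Required CL = L/(qS) = 746.54/(325.6·2.64) = 0.8684.
CD = 0.0289 + 0.0501 × 0.8684² = 0.06669.
L/D = CL/CD = 0.8684 / 0.06669 = 13

L/D = 13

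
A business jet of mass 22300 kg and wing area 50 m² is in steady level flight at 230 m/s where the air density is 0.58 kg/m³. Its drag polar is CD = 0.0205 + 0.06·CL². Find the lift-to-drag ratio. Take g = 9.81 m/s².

L/D = 11.2

Level flight ⇒ L = W = m·g = 22300 × 9.81 = 2.1876×10^5 N.
Dynamic pressure q = 0.5 × 0.58 × 230² = 15340 Pa.
CL = 2W/(ρv²S) = 2×2.1876×10^5/(0.58×230²×50) = 0.2852.
CD = 0.0205 + 0.06 × 0.2852² = 0.02538.
L/D = CL/CD = 0.2852 / 0.02538 = 11.2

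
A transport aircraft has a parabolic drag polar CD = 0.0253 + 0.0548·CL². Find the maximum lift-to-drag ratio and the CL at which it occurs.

(L/D)max = 13.4, at CL = 0.679

For CD = CD0 + K·CL², (L/D)max occurs at CL* = √(CD0/K) and equals 1/(2√(K·CD0)).
(L/D)max = 1/(2√(0.0548 × 0.0253)) = 1/(2 × 0.03723) = 13.4
CL* = √(0.0253/0.0548) = 0.679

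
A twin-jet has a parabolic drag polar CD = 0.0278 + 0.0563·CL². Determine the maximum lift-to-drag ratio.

(L/D)max = 12.6

For CD = CD0 + K·CL², (L/D)max occurs at CL* = √(CD0/K) and equals 1/(2√(K·CD0)).
(L/D)max = 1/(2√(0.0563 × 0.0278)) = 1/(2 × 0.03956) = 12.6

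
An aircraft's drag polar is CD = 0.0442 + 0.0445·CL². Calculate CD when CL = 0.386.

CD = 0.0508

CD = 0.0442 + 0.0445 × 0.386² = 0.0442 + 0.00663 = 0.0508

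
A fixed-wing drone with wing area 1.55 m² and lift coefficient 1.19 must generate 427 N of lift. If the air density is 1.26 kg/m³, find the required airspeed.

v = 19.2 m/s

L = ½ρv²S·CL ⇒ v = √(2L/(ρ·S·CL))
v = √(2 × 427 / (1.26 × 1.55 × 1.19)) = √367.5 = 19.2 m/s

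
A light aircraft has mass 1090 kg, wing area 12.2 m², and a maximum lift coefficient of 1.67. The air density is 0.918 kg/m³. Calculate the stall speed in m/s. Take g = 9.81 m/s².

V_stall = 33.8 m/s

Stall occurs when L = W at CL,max. W = mg = 1090 × 9.81 = 10690 N.
From L = ½ρV²S·CL,max = W: V_stall = √(2W/(ρSCL,max)) = √(2·10690/(0.918·12.2·1.67))
V_stall = √1143 = 33.8 m/s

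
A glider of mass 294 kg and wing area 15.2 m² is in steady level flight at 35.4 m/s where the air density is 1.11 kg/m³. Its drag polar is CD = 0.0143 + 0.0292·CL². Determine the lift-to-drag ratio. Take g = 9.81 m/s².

Level flight ⇒ L = W = m·g = 294 × 9.81 = 2884.1 N.
Dynamic pressure q = 0.5 × 1.11 × 35.4² = 695.5 Pa.
CL = 2W/(ρv²S) = 2×2884.1/(1.11×35.4²×15.2) = 0.2728.
CD = 0.0143 + 0.0292 × 0.2728² = 0.01647.
L/D = CL/CD = 0.2728 / 0.01647 = 16.6

L/D = 16.6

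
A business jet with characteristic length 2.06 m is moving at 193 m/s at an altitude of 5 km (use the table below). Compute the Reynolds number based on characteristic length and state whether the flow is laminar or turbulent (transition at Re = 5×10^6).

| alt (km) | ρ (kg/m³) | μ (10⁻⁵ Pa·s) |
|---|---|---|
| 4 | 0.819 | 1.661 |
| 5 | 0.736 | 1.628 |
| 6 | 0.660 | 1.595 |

At 5 km, from the table: ρ = 0.736 kg/m³, μ = 1.628×10⁻⁵ Pa·s.
Re = ρ·v·c/μ = 0.736 × 193 × 2.06 / (1.628×10⁻⁵) = 1.8×10^7
Since 1.8×10^7 > 5×10^6, the flow is turbulent.

Re = 1.8×10^7 (turbulent)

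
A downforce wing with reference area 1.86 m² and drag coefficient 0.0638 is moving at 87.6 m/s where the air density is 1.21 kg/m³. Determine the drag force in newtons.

Dynamic pressure q = ½ρv² = ½ × 1.21 × 87.6² = 4643 Pa.
D = q·S·CD = 4643 × 1.86 × 0.0638 = 551 N

D = 551 N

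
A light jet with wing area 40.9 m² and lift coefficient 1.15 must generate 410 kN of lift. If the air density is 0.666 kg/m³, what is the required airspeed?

L = ½ρv²S·CL ⇒ v = √(2L/(ρ·S·CL))
v = √(2 × 4.1×10^5 / (0.666 × 40.9 × 1.15)) = √26180 = 162 m/s

v = 162 m/s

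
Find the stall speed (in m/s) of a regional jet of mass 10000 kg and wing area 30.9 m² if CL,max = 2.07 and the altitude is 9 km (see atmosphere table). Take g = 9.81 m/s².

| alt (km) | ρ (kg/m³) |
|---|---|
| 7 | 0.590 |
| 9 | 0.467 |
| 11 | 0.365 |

At 9 km, from the table: ρ = 0.467 kg/m³.
Weight W = mg = 10000 × 9.81 = 98100 N.
V_stall = √(2W/(ρ·S·CL,max)) = √(2 × 98100 / (0.467 × 30.9 × 2.07))
V_stall = √6568 = 81 m/s

V_stall = 81 m/s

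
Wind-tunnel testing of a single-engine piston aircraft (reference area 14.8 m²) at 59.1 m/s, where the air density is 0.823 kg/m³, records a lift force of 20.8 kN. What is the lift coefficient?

From L = ½ρv²S·CL, rearranging gives CL = 2L/(ρv²S).
CL = 2 × 20800 / (0.823 × 59.1² × 14.8) = 0.978

CL = 0.978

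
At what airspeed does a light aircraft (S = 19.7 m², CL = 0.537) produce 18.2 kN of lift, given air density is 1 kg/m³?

L = ½ρv²S·CL ⇒ v = √(2L/(ρ·S·CL))
v = √(2 × 18200 / (1 × 19.7 × 0.537)) = √3441 = 58.7 m/s

v = 58.7 m/s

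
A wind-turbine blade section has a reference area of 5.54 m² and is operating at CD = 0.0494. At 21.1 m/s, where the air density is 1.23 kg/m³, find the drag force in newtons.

Dynamic pressure q = ½ρv² = ½ × 1.23 × 21.1² = 273.8 Pa.
D = q·S·CD = 273.8 × 5.54 × 0.0494 = 74.9 N

D = 74.9 N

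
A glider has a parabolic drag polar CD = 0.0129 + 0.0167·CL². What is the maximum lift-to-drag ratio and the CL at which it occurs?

(L/D)max = 34.1, at CL = 0.879

For CD = CD0 + K·CL², (L/D)max occurs at CL* = √(CD0/K) and equals 1/(2√(K·CD0)).
(L/D)max = 1/(2√(0.0167 × 0.0129)) = 1/(2 × 0.01468) = 34.1
CL* = √(0.0129/0.0167) = 0.879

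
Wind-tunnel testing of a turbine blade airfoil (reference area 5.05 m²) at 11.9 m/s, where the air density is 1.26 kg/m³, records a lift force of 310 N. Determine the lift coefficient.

From L = ½ρv²S·CL, rearranging gives CL = 2L/(ρv²S).
CL = 2 × 310 / (1.26 × 11.9² × 5.05) = 0.688

CL = 0.688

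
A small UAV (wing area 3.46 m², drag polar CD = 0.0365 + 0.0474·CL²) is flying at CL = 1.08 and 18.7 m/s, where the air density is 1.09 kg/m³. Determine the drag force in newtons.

CD = 0.0365 + 0.0474 × 1.08² = 0.09179
D = ½ρv²S·CD = ½ × 1.09 × 18.7² × 3.46 × 0.09179 = 60.5 N

D = 60.5 N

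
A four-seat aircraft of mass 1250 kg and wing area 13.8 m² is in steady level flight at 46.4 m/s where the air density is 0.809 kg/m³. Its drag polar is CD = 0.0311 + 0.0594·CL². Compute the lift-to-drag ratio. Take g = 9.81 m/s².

L/D = 11

Weight W = mg = 1250 × 9.81 = 12262 N; in level flight L = W.
q = ½ρv² = ½ × 0.809 × 46.4² = 870.9 Pa.
CL = W/(q·S) = 12262 / (870.9 × 13.8) = 1.02.
CD = 0.0311 + 0.0594 × 1.02² = 0.09294.
L/D = CL/CD = 1.02 / 0.09294 = 11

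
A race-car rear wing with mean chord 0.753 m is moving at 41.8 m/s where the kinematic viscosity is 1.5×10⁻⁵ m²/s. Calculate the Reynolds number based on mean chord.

Re = 2.1×10^6

Re = v·c/ν = 41.8 × 0.753 / (1.5×10⁻⁵) = 2.1×10^6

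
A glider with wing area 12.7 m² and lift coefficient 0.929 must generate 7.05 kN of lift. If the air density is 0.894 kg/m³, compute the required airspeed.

v = 36.6 m/s

L = ½ρv²S·CL ⇒ v = √(2L/(ρ·S·CL))
v = √(2 × 7050 / (0.894 × 12.7 × 0.929)) = √1337 = 36.6 m/s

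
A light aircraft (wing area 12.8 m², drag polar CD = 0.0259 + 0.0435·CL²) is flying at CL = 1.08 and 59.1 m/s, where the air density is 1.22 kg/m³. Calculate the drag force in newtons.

D = 2090 N

CD = 0.0259 + 0.0435 × 1.08² = 0.07664
D = ½ρv²S·CD = ½ × 1.22 × 59.1² × 12.8 × 0.07664 = 2090 N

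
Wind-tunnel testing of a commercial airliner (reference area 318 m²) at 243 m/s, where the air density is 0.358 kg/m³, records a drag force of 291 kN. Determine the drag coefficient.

From D = ½ρv²S·CD, rearranging gives CD = 2D/(ρv²S).
CD = 2 × 2.91×10^5 / (0.358 × 243² × 318) = 0.0866

CD = 0.0866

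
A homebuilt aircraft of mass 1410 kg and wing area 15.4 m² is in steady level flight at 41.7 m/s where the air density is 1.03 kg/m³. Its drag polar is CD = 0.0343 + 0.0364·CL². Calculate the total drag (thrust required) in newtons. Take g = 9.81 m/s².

D = 978 N

In steady level flight, lift balances weight: W = mg = 1410 × 9.81 = 13832 N.
Dynamic pressure q = 0.5 × 1.03 × 41.7² = 895.5 Pa.
CL = 2W/(ρv²S) = 2×13832/(1.03×41.7²×15.4) = 1.003.
CD = 0.0343 + 0.0364 × 1.003² = 0.07092.
D = q·S·CD = 895.5 × 15.4 × 0.07092 = 978 N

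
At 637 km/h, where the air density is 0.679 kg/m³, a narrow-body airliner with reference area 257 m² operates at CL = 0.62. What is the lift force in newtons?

L = 1.69×10^6 N

Convert speed: v = 637 km/h ÷ 3.6 = 176.9 m/s.
Dynamic pressure q = ½ρv² = ½ × 0.679 × 176.9² = 10630 Pa.
L = q·S·CL = 10630 × 257 × 0.62 = 1.69×10^6 N ≈ 1690 kN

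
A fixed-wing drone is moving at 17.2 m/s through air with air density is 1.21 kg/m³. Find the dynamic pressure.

q = 179 Pa

q = ½ρv² = ½ × 1.21 × 17.2² = 179 Pa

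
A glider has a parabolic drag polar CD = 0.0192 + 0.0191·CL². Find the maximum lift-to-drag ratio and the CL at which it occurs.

For CD = CD0 + K·CL², (L/D)max occurs at CL* = √(CD0/K) and equals 1/(2√(K·CD0)).
(L/D)max = 1/(2√(0.0191 × 0.0192)) = 1/(2 × 0.01915) = 26.1
CL* = √(0.0192/0.0191) = 1

(L/D)max = 26.1, at CL = 1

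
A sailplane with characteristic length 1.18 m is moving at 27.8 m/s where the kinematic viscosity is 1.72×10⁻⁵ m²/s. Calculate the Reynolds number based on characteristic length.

Re = v·c/ν = 27.8 × 1.18 / (1.72×10⁻⁵) = 1.91×10^6

Re = 1.91×10^6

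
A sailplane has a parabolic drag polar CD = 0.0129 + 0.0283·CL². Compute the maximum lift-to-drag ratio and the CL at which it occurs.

(L/D)max = 26.2, at CL = 0.675

For CD = CD0 + K·CL², (L/D)max occurs at CL* = √(CD0/K) and equals 1/(2√(K·CD0)).
(L/D)max = 1/(2√(0.0283 × 0.0129)) = 1/(2 × 0.01911) = 26.2
CL* = √(0.0129/0.0283) = 0.675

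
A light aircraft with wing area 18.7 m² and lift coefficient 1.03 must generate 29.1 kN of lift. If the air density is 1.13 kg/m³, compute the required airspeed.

v = 51.7 m/s

L = ½ρv²S·CL ⇒ v = √(2L/(ρ·S·CL))
v = √(2 × 29100 / (1.13 × 18.7 × 1.03)) = √2674 = 51.7 m/s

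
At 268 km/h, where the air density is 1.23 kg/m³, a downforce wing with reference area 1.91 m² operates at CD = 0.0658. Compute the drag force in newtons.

D = 428 N

Convert speed: v = 268 km/h ÷ 3.6 = 74.44 m/s.
D = ½ρv²S·CD = ½ × 1.23 × 74.44² × 1.91 × 0.0658 = 428 N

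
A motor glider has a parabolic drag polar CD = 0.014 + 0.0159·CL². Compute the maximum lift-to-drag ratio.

(L/D)max = 33.5

For CD = CD0 + K·CL², (L/D)max occurs at CL* = √(CD0/K) and equals 1/(2√(K·CD0)).
(L/D)max = 1/(2√(0.0159 × 0.014)) = 1/(2 × 0.01492) = 33.5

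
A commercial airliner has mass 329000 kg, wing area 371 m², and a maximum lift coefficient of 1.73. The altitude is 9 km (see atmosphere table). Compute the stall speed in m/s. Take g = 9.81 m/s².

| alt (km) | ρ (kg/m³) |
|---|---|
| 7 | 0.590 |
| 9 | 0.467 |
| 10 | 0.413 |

At 9 km, from the table: ρ = 0.467 kg/m³.
Weight W = mg = 329000 × 9.81 = 3.227×10^6 N.
From L = ½ρV²S·CL,max = W: V_stall = √(2W/(ρSCL,max)) = √(2·3.227×10^6/(0.467·371·1.73))
V_stall = √21540 = 147 m/s

V_stall = 147 m/s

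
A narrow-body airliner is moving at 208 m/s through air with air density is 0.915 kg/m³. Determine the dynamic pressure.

q = ½ρv² = ½ × 0.915 × 208² = 19800 Pa

q = 19800 Pa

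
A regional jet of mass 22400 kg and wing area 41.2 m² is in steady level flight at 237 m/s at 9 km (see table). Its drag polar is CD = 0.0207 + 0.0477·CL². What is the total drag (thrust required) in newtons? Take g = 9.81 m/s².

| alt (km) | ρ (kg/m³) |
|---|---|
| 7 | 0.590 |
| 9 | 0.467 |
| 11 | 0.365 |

D = 15400 N

At 9 km, from the table: ρ = 0.467 kg/m³.
Weight W = mg = 22400 × 9.81 = 2.1974×10^5 N; in level flight L = W.
Dynamic pressure q = 0.5 × 0.467 × 237² = 13120 Pa.
Required CL = L/(qS) = 2.1974×10^5/(13120·41.2) = 0.4067.
CD = 0.0207 + 0.0477 × 0.4067² = 0.02859.
D = q·S·CD = 13120 × 41.2 × 0.02859 = 15450 N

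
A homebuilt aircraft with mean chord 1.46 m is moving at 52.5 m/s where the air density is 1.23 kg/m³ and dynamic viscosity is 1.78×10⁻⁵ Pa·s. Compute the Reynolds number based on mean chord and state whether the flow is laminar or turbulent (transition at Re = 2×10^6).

Re = ρ·v·c/μ = 1.23 × 52.5 × 1.46 / (1.78×10⁻⁵) = 5.3×10^6
Since 5.3×10^6 > 2×10^6, the flow is turbulent.

Re = 5.3×10^6 (turbulent)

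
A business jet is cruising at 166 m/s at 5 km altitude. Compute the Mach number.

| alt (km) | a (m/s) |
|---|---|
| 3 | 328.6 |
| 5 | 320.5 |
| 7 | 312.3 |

M = 0.518

At 5 km, from the table: a = 320.5 m/s.
M = v/a = 166 / 320.5 = 0.518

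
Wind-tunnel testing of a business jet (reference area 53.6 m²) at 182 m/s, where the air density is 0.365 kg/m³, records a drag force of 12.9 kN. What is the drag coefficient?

From D = ½ρv²S·CD, rearranging gives CD = 2D/(ρv²S).
CD = 2 × 12900 / (0.365 × 182² × 53.6) = 0.0398

CD = 0.0398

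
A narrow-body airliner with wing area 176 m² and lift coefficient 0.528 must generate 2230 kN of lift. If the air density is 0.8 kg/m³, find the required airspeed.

L = ½ρv²S·CL ⇒ v = √(2L/(ρ·S·CL))
v = √(2 × 2.23×10^6 / (0.8 × 176 × 0.528)) = √59990 = 245 m/s

v = 245 m/s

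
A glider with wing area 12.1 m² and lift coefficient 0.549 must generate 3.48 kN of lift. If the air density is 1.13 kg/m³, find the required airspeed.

L = ½ρv²S·CL ⇒ v = √(2L/(ρ·S·CL))
v = √(2 × 3480 / (1.13 × 12.1 × 0.549)) = √927.2 = 30.4 m/s

v = 30.4 m/s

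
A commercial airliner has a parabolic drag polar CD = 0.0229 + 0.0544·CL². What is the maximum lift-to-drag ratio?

For CD = CD0 + K·CL², (L/D)max occurs at CL* = √(CD0/K) and equals 1/(2√(K·CD0)).
(L/D)max = 1/(2√(0.0544 × 0.0229)) = 1/(2 × 0.0353) = 14.2

(L/D)max = 14.2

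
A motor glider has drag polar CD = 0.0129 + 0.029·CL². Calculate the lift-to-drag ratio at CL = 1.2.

L/D = 22

CD = 0.0129 + 0.029 × 1.2² = 0.05466
L/D = CL/CD = 1.2 / 0.05466 = 22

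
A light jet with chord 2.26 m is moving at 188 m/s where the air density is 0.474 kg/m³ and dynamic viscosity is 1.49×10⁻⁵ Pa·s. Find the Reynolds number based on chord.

Re = ρ·v·c/μ = 0.474 × 188 × 2.26 / (1.49×10⁻⁵) = 1.35×10^7

Re = 1.35×10^7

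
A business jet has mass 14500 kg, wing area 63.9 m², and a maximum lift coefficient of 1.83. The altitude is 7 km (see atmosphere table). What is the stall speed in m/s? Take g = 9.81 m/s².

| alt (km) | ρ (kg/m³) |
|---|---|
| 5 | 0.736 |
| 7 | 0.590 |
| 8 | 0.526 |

At 7 km, from the table: ρ = 0.590 kg/m³.
At stall, lift equals weight: L = W = m·g = 14500 × 9.81 = 1.422×10^5 N.
V_stall = √(2W/(ρ·S·CL,max)) = √(2 × 1.422×10^5 / (0.59 × 63.9 × 1.83))
V_stall = √4123 = 64.2 m/s

V_stall = 64.2 m/s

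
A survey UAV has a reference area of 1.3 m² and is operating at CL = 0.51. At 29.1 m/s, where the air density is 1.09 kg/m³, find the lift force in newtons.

L = 306 N

Dynamic pressure q = ½ρv² = ½ × 1.09 × 29.1² = 461.5 Pa.
L = q·S·CL = 461.5 × 1.3 × 0.51 = 306 N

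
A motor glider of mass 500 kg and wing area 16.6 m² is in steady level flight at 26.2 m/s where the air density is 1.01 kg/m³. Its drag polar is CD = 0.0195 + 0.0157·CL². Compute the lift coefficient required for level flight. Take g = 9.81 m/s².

In steady level flight, lift balances weight: W = mg = 500 × 9.81 = 4905 N.
Dynamic pressure q = 0.5 × 1.01 × 26.2² = 346.7 Pa.
Required CL = L/(qS) = 4905/(346.7·16.6) = 0.8524.

CL = 0.852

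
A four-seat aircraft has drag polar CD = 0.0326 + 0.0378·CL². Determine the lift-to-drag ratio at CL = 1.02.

L/D = 14.2

CD = 0.0326 + 0.0378 × 1.02² = 0.07193
L/D = CL/CD = 1.02 / 0.07193 = 14.2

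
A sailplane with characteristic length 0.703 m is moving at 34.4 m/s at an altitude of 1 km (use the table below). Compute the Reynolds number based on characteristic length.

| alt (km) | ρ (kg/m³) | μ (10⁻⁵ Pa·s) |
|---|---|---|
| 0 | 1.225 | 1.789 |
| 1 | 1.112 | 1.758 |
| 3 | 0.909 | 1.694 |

At 1 km, from the table: ρ = 1.112 kg/m³, μ = 1.758×10⁻⁵ Pa·s.
Re = ρ·v·c/μ = 1.112 × 34.4 × 0.703 / (1.758×10⁻⁵) = 1.53×10^6

Re = 1.53×10^6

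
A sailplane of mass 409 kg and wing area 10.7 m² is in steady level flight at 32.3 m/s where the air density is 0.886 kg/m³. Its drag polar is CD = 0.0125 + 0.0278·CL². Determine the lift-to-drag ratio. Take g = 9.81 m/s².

Level flight ⇒ L = W = m·g = 409 × 9.81 = 4012.3 N.
q = ½ρv² = ½ × 0.886 × 32.3² = 462.2 Pa.
Required CL = L/(qS) = 4012.3/(462.2·10.7) = 0.8113.
CD = 0.0125 + 0.0278 × 0.8113² = 0.0308.
L/D = CL/CD = 0.8113 / 0.0308 = 26.3

L/D = 26.3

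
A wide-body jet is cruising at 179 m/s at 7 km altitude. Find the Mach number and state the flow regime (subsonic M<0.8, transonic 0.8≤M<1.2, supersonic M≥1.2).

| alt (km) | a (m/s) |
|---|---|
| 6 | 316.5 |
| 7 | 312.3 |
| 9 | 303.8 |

At 7 km, from the table: a = 312.3 m/s.
M = v/a = 179 / 312.3 = 0.573
M = 0.573 → subsonic.

M = 0.573 (subsonic)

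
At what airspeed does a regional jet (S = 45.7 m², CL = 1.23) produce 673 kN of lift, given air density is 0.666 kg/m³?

L = ½ρv²S·CL ⇒ v = √(2L/(ρ·S·CL))
v = √(2 × 6.73×10^5 / (0.666 × 45.7 × 1.23)) = √35950 = 190 m/s

v = 190 m/s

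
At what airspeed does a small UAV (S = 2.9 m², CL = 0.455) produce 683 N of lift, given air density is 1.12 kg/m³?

L = ½ρv²S·CL ⇒ v = √(2L/(ρ·S·CL))
v = √(2 × 683 / (1.12 × 2.9 × 0.455)) = √924.3 = 30.4 m/s

v = 30.4 m/s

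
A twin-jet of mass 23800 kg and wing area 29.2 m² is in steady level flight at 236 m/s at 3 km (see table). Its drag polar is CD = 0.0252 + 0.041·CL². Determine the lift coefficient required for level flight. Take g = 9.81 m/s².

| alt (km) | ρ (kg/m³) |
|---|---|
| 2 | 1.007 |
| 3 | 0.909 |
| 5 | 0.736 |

At 3 km, from the table: ρ = 0.909 kg/m³.
Weight W = mg = 23800 × 9.81 = 2.3348×10^5 N; in level flight L = W.
Dynamic pressure q = 0.5 × 0.909 × 236² = 25310 Pa.
Required CL = L/(qS) = 2.3348×10^5/(25310·29.2) = 0.3159.

CL = 0.316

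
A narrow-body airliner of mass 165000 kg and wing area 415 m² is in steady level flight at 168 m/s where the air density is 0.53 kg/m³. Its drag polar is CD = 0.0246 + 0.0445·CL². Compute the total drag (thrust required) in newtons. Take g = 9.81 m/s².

D = 1.14×10^5 N

Level flight ⇒ L = W = m·g = 165000 × 9.81 = 1.6186×10^6 N.
q = ½ρv² = ½ × 0.53 × 168² = 7479 Pa.
CL = 2W/(ρv²S) = 2×1.6186×10^6/(0.53×168²×415) = 0.5215.
CD = 0.0246 + 0.0445 × 0.5215² = 0.0367.
D = q·S·CD = 7479 × 415 × 0.0367 = 1.139×10^5 N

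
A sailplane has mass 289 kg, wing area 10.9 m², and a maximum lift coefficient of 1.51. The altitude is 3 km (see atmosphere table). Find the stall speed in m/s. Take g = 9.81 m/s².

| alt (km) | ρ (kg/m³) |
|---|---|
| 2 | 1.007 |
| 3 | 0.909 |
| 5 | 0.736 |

V_stall = 19.5 m/s

At 3 km, from the table: ρ = 0.909 kg/m³.
Weight W = mg = 289 × 9.81 = 2835 N.
V_stall = √(2W/(ρ·S·CL,max)) = √(2 × 2835 / (0.909 × 10.9 × 1.51))
V_stall = √379 = 19.5 m/s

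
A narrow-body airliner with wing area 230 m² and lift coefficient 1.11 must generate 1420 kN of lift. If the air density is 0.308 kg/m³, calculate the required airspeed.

v = 190 m/s

L = ½ρv²S·CL ⇒ v = √(2L/(ρ·S·CL))
v = √(2 × 1.42×10^6 / (0.308 × 230 × 1.11)) = √36120 = 190 m/s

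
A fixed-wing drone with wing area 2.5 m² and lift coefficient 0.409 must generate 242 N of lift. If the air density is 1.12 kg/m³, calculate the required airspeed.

L = ½ρv²S·CL ⇒ v = √(2L/(ρ·S·CL))
v = √(2 × 242 / (1.12 × 2.5 × 0.409)) = √422.6 = 20.6 m/s

v = 20.6 m/s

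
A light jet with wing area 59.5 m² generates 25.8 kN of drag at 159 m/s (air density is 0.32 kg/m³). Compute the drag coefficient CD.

CD = 0.107

From D = ½ρv²S·CD, rearranging gives CD = 2D/(ρv²S).
CD = 2 × 25800 / (0.32 × 159² × 59.5) = 0.107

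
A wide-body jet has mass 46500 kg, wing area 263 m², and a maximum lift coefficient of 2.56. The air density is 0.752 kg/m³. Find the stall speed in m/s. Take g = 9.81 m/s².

V_stall = 42.4 m/s

Stall occurs when L = W at CL,max. W = mg = 46500 × 9.81 = 4.562×10^5 N.
From L = ½ρV²S·CL,max = W: V_stall = √(2W/(ρSCL,max)) = √(2·4.562×10^5/(0.752·263·2.56))
V_stall = √1802 = 42.4 m/s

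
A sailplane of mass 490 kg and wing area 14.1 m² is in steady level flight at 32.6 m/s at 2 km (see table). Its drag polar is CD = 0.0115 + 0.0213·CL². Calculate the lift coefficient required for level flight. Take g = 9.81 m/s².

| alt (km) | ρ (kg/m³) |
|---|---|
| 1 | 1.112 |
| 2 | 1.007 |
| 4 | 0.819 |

CL = 0.637

At 2 km, from the table: ρ = 1.007 kg/m³.
Level flight ⇒ L = W = m·g = 490 × 9.81 = 4806.9 N.
q = ½ρv² = ½ × 1.007 × 32.6² = 535.1 Pa.
CL = W/(q·S) = 4806.9 / (535.1 × 14.1) = 0.6371.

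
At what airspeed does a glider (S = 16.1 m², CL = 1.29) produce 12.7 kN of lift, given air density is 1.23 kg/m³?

L = ½ρv²S·CL ⇒ v = √(2L/(ρ·S·CL))
v = √(2 × 12700 / (1.23 × 16.1 × 1.29)) = √994.3 = 31.5 m/s

v = 31.5 m/s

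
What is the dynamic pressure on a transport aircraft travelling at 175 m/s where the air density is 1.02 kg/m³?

q = 15600 Pa

q = ½ρv² = ½ × 1.02 × 175² = 15600 Pa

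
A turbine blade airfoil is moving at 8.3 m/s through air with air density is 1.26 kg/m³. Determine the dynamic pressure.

q = 43.4 Pa

q = ½ρv² = ½ × 1.26 × 8.3² = 43.4 Pa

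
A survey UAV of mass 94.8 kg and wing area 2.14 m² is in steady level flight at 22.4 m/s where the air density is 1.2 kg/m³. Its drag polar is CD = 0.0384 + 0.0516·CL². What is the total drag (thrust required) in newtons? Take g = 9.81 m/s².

D = 94 N

Weight W = mg = 94.8 × 9.81 = 929.99 N; in level flight L = W.
q = ½ρv² = ½ × 1.2 × 22.4² = 301.1 Pa.
CL = 2W/(ρv²S) = 2×929.99/(1.2×22.4²×2.14) = 1.443.
CD = 0.0384 + 0.0516 × 1.443² = 0.1459.
D = q·S·CD = 301.1 × 2.14 × 0.1459 = 94.01 N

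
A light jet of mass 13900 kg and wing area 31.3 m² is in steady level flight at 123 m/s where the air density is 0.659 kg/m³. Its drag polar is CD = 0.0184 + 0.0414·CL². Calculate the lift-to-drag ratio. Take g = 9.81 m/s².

L/D = 17.5

Level flight ⇒ L = W = m·g = 13900 × 9.81 = 1.3636×10^5 N.
q = ½ρv² = ½ × 0.659 × 123² = 4985 Pa.
Required CL = L/(qS) = 1.3636×10^5/(4985·31.3) = 0.8739.
CD = 0.0184 + 0.0414 × 0.8739² = 0.05002.
L/D = CL/CD = 0.8739 / 0.05002 = 17.5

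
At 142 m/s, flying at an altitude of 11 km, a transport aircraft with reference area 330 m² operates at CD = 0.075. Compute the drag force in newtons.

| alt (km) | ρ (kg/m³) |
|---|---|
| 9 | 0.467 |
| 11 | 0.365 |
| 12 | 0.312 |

D = 91100 N

At 11 km, from the table: ρ = 0.365 kg/m³.
Dynamic pressure q = ½ρv² = ½ × 0.365 × 142² = 3680 Pa.
D = q·S·CD = 3680 × 330 × 0.075 = 91100 N ≈ 91.1 kN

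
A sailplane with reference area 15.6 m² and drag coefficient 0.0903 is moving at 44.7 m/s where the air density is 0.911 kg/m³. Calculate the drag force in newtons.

Dynamic pressure q = ½ρv² = ½ × 0.911 × 44.7² = 910.1 Pa.
D = q·S·CD = 910.1 × 15.6 × 0.0903 = 1280 N

D = 1280 N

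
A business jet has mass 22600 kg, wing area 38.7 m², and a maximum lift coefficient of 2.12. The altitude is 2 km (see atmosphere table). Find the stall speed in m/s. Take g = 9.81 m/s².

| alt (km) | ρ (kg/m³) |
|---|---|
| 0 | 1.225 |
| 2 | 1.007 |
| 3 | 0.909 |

At 2 km, from the table: ρ = 1.007 kg/m³.
At stall, lift equals weight: L = W = m·g = 22600 × 9.81 = 2.217×10^5 N.
From L = ½ρV²S·CL,max = W: V_stall = √(2W/(ρSCL,max)) = √(2·2.217×10^5/(1.007·38.7·2.12))
V_stall = √5367 = 73.3 m/s

V_stall = 73.3 m/s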